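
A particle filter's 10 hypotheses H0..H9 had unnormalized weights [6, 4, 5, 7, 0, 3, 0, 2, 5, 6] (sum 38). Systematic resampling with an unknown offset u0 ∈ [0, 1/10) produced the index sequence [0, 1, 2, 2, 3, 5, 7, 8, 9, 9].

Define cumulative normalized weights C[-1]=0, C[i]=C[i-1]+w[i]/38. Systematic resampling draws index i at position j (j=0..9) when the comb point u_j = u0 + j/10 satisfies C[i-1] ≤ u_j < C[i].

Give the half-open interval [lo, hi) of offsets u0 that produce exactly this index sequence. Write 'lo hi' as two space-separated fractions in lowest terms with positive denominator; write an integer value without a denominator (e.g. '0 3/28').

C = [3/19, 5/19, 15/38, 11/19, 11/19, 25/38, 25/38, 27/38, 16/19, 1]
j=0 picked index 0: u0 ∈ [0, 3/19)
j=1 picked index 1: u0 ∈ [11/190, 31/190)
j=2 picked index 2: u0 ∈ [6/95, 37/190)
j=3 picked index 2: u0 ∈ [-7/190, 9/95)
j=4 picked index 3: u0 ∈ [-1/190, 17/95)
j=5 picked index 5: u0 ∈ [3/38, 3/19)
j=6 picked index 7: u0 ∈ [11/190, 21/190)
j=7 picked index 8: u0 ∈ [1/95, 27/190)
j=8 picked index 9: u0 ∈ [4/95, 1/5)
j=9 picked index 9: u0 ∈ [-11/190, 1/10)
intersection: [3/38, 9/95)

3/38 9/95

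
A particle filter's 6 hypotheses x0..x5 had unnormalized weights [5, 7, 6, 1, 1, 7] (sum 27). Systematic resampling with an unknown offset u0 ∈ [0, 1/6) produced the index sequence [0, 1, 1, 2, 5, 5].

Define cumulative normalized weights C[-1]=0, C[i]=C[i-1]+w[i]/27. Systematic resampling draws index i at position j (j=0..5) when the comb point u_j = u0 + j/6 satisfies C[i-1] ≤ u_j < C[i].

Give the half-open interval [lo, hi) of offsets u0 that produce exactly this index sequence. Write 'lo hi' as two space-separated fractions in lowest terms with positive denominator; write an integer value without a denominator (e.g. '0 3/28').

2/27 1/9

C = [5/27, 4/9, 2/3, 19/27, 20/27, 1]
j=0 picked index 0: u0 ∈ [0, 5/27)
j=1 picked index 1: u0 ∈ [1/54, 5/18)
j=2 picked index 1: u0 ∈ [-4/27, 1/9)
j=3 picked index 2: u0 ∈ [-1/18, 1/6)
j=4 picked index 5: u0 ∈ [2/27, 1/3)
j=5 picked index 5: u0 ∈ [-5/54, 1/6)
intersection: [2/27, 1/9)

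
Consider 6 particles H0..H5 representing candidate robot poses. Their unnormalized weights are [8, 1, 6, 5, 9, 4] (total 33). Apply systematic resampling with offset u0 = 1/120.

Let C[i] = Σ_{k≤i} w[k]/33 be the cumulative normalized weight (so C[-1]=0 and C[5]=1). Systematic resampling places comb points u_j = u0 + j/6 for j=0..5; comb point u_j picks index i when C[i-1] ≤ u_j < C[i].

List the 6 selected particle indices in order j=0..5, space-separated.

C = [8/33, 3/11, 5/11, 20/33, 29/33, 1]
j=0: u_0=1/120 ∈ [0, 8/33) → index 0
j=1: u_1=7/40 ∈ [0, 8/33) → index 0
j=2: u_2=41/120 ∈ [3/11, 5/11) → index 2
j=3: u_3=61/120 ∈ [5/11, 20/33) → index 3
j=4: u_4=27/40 ∈ [20/33, 29/33) → index 4
j=5: u_5=101/120 ∈ [20/33, 29/33) → index 4

0 0 2 3 4 4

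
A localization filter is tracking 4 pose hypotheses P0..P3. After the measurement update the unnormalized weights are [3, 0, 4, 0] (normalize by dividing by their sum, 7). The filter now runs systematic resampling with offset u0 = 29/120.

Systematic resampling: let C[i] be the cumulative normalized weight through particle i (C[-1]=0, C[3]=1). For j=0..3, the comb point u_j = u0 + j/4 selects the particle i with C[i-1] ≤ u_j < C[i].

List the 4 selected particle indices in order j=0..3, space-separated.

C = [3/7, 3/7, 1, 1]
j=0: u_0=29/120 ∈ [0, 3/7) → index 0
j=1: u_1=59/120 ∈ [3/7, 1) → index 2
j=2: u_2=89/120 ∈ [3/7, 1) → index 2
j=3: u_3=119/120 ∈ [3/7, 1) → index 2

0 2 2 2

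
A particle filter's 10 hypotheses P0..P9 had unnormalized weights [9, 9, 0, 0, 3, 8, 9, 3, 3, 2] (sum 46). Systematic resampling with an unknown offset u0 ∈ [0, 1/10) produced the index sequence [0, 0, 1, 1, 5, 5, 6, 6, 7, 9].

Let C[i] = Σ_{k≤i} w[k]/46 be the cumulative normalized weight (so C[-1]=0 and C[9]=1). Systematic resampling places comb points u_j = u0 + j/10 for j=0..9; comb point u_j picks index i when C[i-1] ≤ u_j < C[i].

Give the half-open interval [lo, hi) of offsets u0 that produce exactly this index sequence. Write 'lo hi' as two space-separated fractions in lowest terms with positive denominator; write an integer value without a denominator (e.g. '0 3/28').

13/230 21/230

C = [9/46, 9/23, 9/23, 9/23, 21/46, 29/46, 19/23, 41/46, 22/23, 1]
j=0 picked index 0: u0 ∈ [0, 9/46)
j=1 picked index 0: u0 ∈ [-1/10, 11/115)
j=2 picked index 1: u0 ∈ [-1/230, 22/115)
j=3 picked index 1: u0 ∈ [-12/115, 21/230)
j=4 picked index 5: u0 ∈ [13/230, 53/230)
j=5 picked index 5: u0 ∈ [-1/23, 3/23)
j=6 picked index 6: u0 ∈ [7/230, 26/115)
j=7 picked index 6: u0 ∈ [-8/115, 29/230)
j=8 picked index 7: u0 ∈ [3/115, 21/230)
j=9 picked index 9: u0 ∈ [13/230, 1/10)
intersection: [13/230, 21/230)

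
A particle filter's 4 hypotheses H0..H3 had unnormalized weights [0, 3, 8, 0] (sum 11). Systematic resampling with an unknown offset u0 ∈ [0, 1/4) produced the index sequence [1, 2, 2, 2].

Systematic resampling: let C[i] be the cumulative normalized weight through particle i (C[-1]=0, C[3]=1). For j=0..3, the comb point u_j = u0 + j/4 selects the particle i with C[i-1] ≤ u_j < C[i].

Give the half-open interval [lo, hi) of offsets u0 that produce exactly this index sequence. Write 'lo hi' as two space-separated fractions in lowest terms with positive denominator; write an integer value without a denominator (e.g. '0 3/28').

C = [0, 3/11, 1, 1]
j=0 picked index 1: u0 ∈ [0, 3/11)
j=1 picked index 2: u0 ∈ [1/44, 3/4)
j=2 picked index 2: u0 ∈ [-5/22, 1/2)
j=3 picked index 2: u0 ∈ [-21/44, 1/4)
intersection: [1/44, 1/4)

1/44 1/4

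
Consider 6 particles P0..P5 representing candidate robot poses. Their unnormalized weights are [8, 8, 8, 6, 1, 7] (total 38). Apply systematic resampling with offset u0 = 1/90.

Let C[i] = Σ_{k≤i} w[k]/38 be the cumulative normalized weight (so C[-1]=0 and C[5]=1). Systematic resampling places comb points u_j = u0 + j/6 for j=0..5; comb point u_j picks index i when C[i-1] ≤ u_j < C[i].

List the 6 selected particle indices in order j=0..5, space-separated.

0 0 1 2 3 5

C = [4/19, 8/19, 12/19, 15/19, 31/38, 1]
j=0: u_0=1/90 ∈ [0, 4/19) → index 0
j=1: u_1=8/45 ∈ [0, 4/19) → index 0
j=2: u_2=31/90 ∈ [4/19, 8/19) → index 1
j=3: u_3=23/45 ∈ [8/19, 12/19) → index 2
j=4: u_4=61/90 ∈ [12/19, 15/19) → index 3
j=5: u_5=38/45 ∈ [31/38, 1) → index 5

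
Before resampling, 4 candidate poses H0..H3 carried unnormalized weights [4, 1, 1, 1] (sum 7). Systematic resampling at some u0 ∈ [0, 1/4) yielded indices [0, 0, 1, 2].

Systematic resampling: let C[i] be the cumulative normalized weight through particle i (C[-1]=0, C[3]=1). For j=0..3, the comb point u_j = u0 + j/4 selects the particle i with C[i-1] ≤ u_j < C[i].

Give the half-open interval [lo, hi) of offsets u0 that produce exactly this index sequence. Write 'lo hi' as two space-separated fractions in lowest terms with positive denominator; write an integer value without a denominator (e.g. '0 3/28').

1/14 3/28

C = [4/7, 5/7, 6/7, 1]
j=0 picked index 0: u0 ∈ [0, 4/7)
j=1 picked index 0: u0 ∈ [-1/4, 9/28)
j=2 picked index 1: u0 ∈ [1/14, 3/14)
j=3 picked index 2: u0 ∈ [-1/28, 3/28)
intersection: [1/14, 3/28)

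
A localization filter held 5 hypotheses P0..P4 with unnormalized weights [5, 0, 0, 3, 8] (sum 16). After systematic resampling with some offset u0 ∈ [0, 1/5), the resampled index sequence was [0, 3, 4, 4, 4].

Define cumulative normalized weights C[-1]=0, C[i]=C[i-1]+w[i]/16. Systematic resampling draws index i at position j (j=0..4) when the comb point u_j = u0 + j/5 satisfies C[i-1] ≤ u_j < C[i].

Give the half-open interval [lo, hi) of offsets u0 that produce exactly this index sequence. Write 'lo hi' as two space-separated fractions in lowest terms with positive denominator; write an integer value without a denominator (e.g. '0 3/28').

9/80 1/5

C = [5/16, 5/16, 5/16, 1/2, 1]
j=0 picked index 0: u0 ∈ [0, 5/16)
j=1 picked index 3: u0 ∈ [9/80, 3/10)
j=2 picked index 4: u0 ∈ [1/10, 3/5)
j=3 picked index 4: u0 ∈ [-1/10, 2/5)
j=4 picked index 4: u0 ∈ [-3/10, 1/5)
intersection: [9/80, 1/5)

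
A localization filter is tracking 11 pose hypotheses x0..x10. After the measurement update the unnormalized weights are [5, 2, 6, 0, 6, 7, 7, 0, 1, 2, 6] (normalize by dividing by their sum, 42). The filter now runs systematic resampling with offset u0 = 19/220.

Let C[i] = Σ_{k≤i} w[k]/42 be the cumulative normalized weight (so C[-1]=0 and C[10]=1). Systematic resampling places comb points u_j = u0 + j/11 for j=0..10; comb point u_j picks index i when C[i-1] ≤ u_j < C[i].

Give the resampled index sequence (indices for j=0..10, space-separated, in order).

C = [5/42, 1/6, 13/42, 13/42, 19/42, 13/21, 11/14, 11/14, 17/21, 6/7, 1]
j=0: u_0=19/220 ∈ [0, 5/42) → index 0
j=1: u_1=39/220 ∈ [1/6, 13/42) → index 2
j=2: u_2=59/220 ∈ [1/6, 13/42) → index 2
j=3: u_3=79/220 ∈ [13/42, 19/42) → index 4
j=4: u_4=9/20 ∈ [13/42, 19/42) → index 4
j=5: u_5=119/220 ∈ [19/42, 13/21) → index 5
j=6: u_6=139/220 ∈ [13/21, 11/14) → index 6
j=7: u_7=159/220 ∈ [13/21, 11/14) → index 6
j=8: u_8=179/220 ∈ [17/21, 6/7) → index 9
j=9: u_9=199/220 ∈ [6/7, 1) → index 10
j=10: u_10=219/220 ∈ [6/7, 1) → index 10

0 2 2 4 4 5 6 6 9 10 10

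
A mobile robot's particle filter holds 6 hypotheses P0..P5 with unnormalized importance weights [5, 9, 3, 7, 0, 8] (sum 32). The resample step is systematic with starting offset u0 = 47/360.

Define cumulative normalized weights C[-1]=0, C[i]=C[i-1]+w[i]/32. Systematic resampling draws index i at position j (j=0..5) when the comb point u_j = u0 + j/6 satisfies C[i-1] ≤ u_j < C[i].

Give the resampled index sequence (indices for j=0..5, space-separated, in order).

C = [5/32, 7/16, 17/32, 3/4, 3/4, 1]
j=0: u_0=47/360 ∈ [0, 5/32) → index 0
j=1: u_1=107/360 ∈ [5/32, 7/16) → index 1
j=2: u_2=167/360 ∈ [7/16, 17/32) → index 2
j=3: u_3=227/360 ∈ [17/32, 3/4) → index 3
j=4: u_4=287/360 ∈ [3/4, 1) → index 5
j=5: u_5=347/360 ∈ [3/4, 1) → index 5

0 1 2 3 5 5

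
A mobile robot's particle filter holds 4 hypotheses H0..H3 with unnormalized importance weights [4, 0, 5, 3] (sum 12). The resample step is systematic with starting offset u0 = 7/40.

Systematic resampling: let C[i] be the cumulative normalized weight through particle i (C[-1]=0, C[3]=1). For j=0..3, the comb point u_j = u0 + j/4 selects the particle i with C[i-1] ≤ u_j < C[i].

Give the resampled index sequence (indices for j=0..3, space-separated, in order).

C = [1/3, 1/3, 3/4, 1]
j=0: u_0=7/40 ∈ [0, 1/3) → index 0
j=1: u_1=17/40 ∈ [1/3, 3/4) → index 2
j=2: u_2=27/40 ∈ [1/3, 3/4) → index 2
j=3: u_3=37/40 ∈ [3/4, 1) → index 3

0 2 2 3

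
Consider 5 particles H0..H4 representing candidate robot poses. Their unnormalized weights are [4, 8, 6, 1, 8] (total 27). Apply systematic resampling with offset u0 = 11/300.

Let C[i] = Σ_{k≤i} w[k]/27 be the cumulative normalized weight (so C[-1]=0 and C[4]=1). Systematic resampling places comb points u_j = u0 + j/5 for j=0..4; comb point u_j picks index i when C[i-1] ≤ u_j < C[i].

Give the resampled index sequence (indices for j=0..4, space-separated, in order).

0 1 1 2 4

C = [4/27, 4/9, 2/3, 19/27, 1]
j=0: u_0=11/300 ∈ [0, 4/27) → index 0
j=1: u_1=71/300 ∈ [4/27, 4/9) → index 1
j=2: u_2=131/300 ∈ [4/27, 4/9) → index 1
j=3: u_3=191/300 ∈ [4/9, 2/3) → index 2
j=4: u_4=251/300 ∈ [19/27, 1) → index 4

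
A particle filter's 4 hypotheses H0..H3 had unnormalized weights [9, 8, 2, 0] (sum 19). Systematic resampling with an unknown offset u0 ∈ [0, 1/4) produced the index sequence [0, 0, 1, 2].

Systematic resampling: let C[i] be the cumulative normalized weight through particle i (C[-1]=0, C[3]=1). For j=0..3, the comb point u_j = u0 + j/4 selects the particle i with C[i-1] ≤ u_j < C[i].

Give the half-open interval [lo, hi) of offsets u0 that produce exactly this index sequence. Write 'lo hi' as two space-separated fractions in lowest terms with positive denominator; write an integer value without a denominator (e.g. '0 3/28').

C = [9/19, 17/19, 1, 1]
j=0 picked index 0: u0 ∈ [0, 9/19)
j=1 picked index 0: u0 ∈ [-1/4, 17/76)
j=2 picked index 1: u0 ∈ [-1/38, 15/38)
j=3 picked index 2: u0 ∈ [11/76, 1/4)
intersection: [11/76, 17/76)

11/76 17/76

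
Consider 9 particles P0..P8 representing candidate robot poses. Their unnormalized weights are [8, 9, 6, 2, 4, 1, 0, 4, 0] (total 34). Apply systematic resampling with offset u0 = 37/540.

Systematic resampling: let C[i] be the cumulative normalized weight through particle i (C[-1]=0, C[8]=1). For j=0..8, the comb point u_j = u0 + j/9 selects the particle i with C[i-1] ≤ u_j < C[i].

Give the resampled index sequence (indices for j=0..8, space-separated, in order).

C = [4/17, 1/2, 23/34, 25/34, 29/34, 15/17, 15/17, 1, 1]
j=0: u_0=37/540 ∈ [0, 4/17) → index 0
j=1: u_1=97/540 ∈ [0, 4/17) → index 0
j=2: u_2=157/540 ∈ [4/17, 1/2) → index 1
j=3: u_3=217/540 ∈ [4/17, 1/2) → index 1
j=4: u_4=277/540 ∈ [1/2, 23/34) → index 2
j=5: u_5=337/540 ∈ [1/2, 23/34) → index 2
j=6: u_6=397/540 ∈ [23/34, 25/34) → index 3
j=7: u_7=457/540 ∈ [25/34, 29/34) → index 4
j=8: u_8=517/540 ∈ [15/17, 1) → index 7

0 0 1 1 2 2 3 4 7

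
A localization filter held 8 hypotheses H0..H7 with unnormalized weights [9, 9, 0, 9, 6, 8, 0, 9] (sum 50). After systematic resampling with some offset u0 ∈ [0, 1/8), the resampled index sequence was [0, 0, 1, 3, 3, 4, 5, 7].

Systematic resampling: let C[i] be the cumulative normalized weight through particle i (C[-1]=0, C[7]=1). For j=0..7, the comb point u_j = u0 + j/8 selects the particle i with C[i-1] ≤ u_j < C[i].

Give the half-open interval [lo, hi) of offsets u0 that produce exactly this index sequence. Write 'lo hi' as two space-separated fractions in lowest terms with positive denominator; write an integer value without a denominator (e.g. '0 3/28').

0 7/200

C = [9/50, 9/25, 9/25, 27/50, 33/50, 41/50, 41/50, 1]
j=0 picked index 0: u0 ∈ [0, 9/50)
j=1 picked index 0: u0 ∈ [-1/8, 11/200)
j=2 picked index 1: u0 ∈ [-7/100, 11/100)
j=3 picked index 3: u0 ∈ [-3/200, 33/200)
j=4 picked index 3: u0 ∈ [-7/50, 1/25)
j=5 picked index 4: u0 ∈ [-17/200, 7/200)
j=6 picked index 5: u0 ∈ [-9/100, 7/100)
j=7 picked index 7: u0 ∈ [-11/200, 1/8)
intersection: [0, 7/200)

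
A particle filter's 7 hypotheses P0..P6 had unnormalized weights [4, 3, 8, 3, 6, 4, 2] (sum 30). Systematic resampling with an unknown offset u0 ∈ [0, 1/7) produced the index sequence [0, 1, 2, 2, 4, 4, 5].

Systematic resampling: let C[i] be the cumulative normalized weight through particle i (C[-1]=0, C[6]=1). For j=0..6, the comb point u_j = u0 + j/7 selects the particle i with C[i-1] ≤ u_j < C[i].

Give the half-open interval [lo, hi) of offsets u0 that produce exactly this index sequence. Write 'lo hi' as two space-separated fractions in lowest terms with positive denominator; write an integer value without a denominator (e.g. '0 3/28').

C = [2/15, 7/30, 1/2, 3/5, 4/5, 14/15, 1]
j=0 picked index 0: u0 ∈ [0, 2/15)
j=1 picked index 1: u0 ∈ [-1/105, 19/210)
j=2 picked index 2: u0 ∈ [-11/210, 3/14)
j=3 picked index 2: u0 ∈ [-41/210, 1/14)
j=4 picked index 4: u0 ∈ [1/35, 8/35)
j=5 picked index 4: u0 ∈ [-4/35, 3/35)
j=6 picked index 5: u0 ∈ [-2/35, 8/105)
intersection: [1/35, 1/14)

1/35 1/14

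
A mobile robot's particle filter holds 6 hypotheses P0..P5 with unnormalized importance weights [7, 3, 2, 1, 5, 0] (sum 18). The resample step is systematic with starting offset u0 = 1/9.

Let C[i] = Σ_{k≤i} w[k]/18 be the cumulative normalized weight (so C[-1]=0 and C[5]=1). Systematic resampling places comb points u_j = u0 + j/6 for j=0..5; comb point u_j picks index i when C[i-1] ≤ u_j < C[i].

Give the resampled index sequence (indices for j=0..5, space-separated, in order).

0 0 1 2 4 4

C = [7/18, 5/9, 2/3, 13/18, 1, 1]
j=0: u_0=1/9 ∈ [0, 7/18) → index 0
j=1: u_1=5/18 ∈ [0, 7/18) → index 0
j=2: u_2=4/9 ∈ [7/18, 5/9) → index 1
j=3: u_3=11/18 ∈ [5/9, 2/3) → index 2
j=4: u_4=7/9 ∈ [13/18, 1) → index 4
j=5: u_5=17/18 ∈ [13/18, 1) → index 4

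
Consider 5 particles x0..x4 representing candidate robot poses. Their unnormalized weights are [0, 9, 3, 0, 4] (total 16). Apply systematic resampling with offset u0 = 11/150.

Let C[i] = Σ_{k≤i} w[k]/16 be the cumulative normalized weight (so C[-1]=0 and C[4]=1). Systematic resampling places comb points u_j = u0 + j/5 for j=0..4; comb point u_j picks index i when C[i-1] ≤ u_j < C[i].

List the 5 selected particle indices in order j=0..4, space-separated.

1 1 1 2 4

C = [0, 9/16, 3/4, 3/4, 1]
j=0: u_0=11/150 ∈ [0, 9/16) → index 1
j=1: u_1=41/150 ∈ [0, 9/16) → index 1
j=2: u_2=71/150 ∈ [0, 9/16) → index 1
j=3: u_3=101/150 ∈ [9/16, 3/4) → index 2
j=4: u_4=131/150 ∈ [3/4, 1) → index 4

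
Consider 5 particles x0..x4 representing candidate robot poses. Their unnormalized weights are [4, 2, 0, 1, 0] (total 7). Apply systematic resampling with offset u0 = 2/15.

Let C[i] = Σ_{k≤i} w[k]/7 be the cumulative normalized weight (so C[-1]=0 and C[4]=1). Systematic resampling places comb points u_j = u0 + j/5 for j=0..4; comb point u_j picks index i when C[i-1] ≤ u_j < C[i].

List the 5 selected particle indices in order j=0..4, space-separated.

0 0 0 1 3

C = [4/7, 6/7, 6/7, 1, 1]
j=0: u_0=2/15 ∈ [0, 4/7) → index 0
j=1: u_1=1/3 ∈ [0, 4/7) → index 0
j=2: u_2=8/15 ∈ [0, 4/7) → index 0
j=3: u_3=11/15 ∈ [4/7, 6/7) → index 1
j=4: u_4=14/15 ∈ [6/7, 1) → index 3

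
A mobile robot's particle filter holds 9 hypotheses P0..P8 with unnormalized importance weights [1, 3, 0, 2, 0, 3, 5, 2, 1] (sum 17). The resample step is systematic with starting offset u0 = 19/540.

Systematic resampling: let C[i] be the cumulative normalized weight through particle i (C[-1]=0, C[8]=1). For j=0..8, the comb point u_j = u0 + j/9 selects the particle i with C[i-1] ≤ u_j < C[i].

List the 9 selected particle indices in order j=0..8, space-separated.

0 1 3 5 5 6 6 6 7

C = [1/17, 4/17, 4/17, 6/17, 6/17, 9/17, 14/17, 16/17, 1]
j=0: u_0=19/540 ∈ [0, 1/17) → index 0
j=1: u_1=79/540 ∈ [1/17, 4/17) → index 1
j=2: u_2=139/540 ∈ [4/17, 6/17) → index 3
j=3: u_3=199/540 ∈ [6/17, 9/17) → index 5
j=4: u_4=259/540 ∈ [6/17, 9/17) → index 5
j=5: u_5=319/540 ∈ [9/17, 14/17) → index 6
j=6: u_6=379/540 ∈ [9/17, 14/17) → index 6
j=7: u_7=439/540 ∈ [9/17, 14/17) → index 6
j=8: u_8=499/540 ∈ [14/17, 16/17) → index 7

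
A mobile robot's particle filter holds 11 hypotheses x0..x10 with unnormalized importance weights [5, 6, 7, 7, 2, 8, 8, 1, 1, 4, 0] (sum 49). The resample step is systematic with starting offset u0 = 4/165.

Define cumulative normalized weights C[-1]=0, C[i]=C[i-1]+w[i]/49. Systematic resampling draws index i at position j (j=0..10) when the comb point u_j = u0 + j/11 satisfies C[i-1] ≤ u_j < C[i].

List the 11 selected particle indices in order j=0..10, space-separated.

C = [5/49, 11/49, 18/49, 25/49, 27/49, 5/7, 43/49, 44/49, 45/49, 1, 1]
j=0: u_0=4/165 ∈ [0, 5/49) → index 0
j=1: u_1=19/165 ∈ [5/49, 11/49) → index 1
j=2: u_2=34/165 ∈ [5/49, 11/49) → index 1
j=3: u_3=49/165 ∈ [11/49, 18/49) → index 2
j=4: u_4=64/165 ∈ [18/49, 25/49) → index 3
j=5: u_5=79/165 ∈ [18/49, 25/49) → index 3
j=6: u_6=94/165 ∈ [27/49, 5/7) → index 5
j=7: u_7=109/165 ∈ [27/49, 5/7) → index 5
j=8: u_8=124/165 ∈ [5/7, 43/49) → index 6
j=9: u_9=139/165 ∈ [5/7, 43/49) → index 6
j=10: u_10=14/15 ∈ [45/49, 1) → index 9

0 1 1 2 3 3 5 5 6 6 9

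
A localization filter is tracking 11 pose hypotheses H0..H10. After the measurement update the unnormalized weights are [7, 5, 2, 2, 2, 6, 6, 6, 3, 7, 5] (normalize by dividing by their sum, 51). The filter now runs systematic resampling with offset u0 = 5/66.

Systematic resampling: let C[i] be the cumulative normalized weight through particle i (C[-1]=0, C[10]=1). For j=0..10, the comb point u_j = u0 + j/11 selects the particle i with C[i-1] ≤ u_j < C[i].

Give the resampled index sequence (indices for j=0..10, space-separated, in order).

0 1 2 4 5 6 7 8 9 9 10

C = [7/51, 4/17, 14/51, 16/51, 6/17, 8/17, 10/17, 12/17, 13/17, 46/51, 1]
j=0: u_0=5/66 ∈ [0, 7/51) → index 0
j=1: u_1=1/6 ∈ [7/51, 4/17) → index 1
j=2: u_2=17/66 ∈ [4/17, 14/51) → index 2
j=3: u_3=23/66 ∈ [16/51, 6/17) → index 4
j=4: u_4=29/66 ∈ [6/17, 8/17) → index 5
j=5: u_5=35/66 ∈ [8/17, 10/17) → index 6
j=6: u_6=41/66 ∈ [10/17, 12/17) → index 7
j=7: u_7=47/66 ∈ [12/17, 13/17) → index 8
j=8: u_8=53/66 ∈ [13/17, 46/51) → index 9
j=9: u_9=59/66 ∈ [13/17, 46/51) → index 9
j=10: u_10=65/66 ∈ [46/51, 1) → index 10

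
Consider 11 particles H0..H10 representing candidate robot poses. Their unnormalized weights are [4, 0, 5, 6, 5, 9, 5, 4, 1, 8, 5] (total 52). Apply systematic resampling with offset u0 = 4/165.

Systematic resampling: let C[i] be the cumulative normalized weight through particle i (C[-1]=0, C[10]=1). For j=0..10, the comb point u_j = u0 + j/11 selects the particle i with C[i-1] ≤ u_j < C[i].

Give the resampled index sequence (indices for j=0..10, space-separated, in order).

0 2 3 4 5 5 6 7 9 9 10

C = [1/13, 1/13, 9/52, 15/52, 5/13, 29/52, 17/26, 19/26, 3/4, 47/52, 1]
j=0: u_0=4/165 ∈ [0, 1/13) → index 0
j=1: u_1=19/165 ∈ [1/13, 9/52) → index 2
j=2: u_2=34/165 ∈ [9/52, 15/52) → index 3
j=3: u_3=49/165 ∈ [15/52, 5/13) → index 4
j=4: u_4=64/165 ∈ [5/13, 29/52) → index 5
j=5: u_5=79/165 ∈ [5/13, 29/52) → index 5
j=6: u_6=94/165 ∈ [29/52, 17/26) → index 6
j=7: u_7=109/165 ∈ [17/26, 19/26) → index 7
j=8: u_8=124/165 ∈ [3/4, 47/52) → index 9
j=9: u_9=139/165 ∈ [3/4, 47/52) → index 9
j=10: u_10=14/15 ∈ [47/52, 1) → index 10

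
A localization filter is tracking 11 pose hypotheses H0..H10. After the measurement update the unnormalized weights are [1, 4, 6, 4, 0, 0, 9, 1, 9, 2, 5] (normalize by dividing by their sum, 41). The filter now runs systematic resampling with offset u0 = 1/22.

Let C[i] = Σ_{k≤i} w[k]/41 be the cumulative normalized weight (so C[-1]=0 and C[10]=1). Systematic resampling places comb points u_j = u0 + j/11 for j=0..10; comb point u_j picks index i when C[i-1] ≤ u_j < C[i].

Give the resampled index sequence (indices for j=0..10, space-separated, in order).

C = [1/41, 5/41, 11/41, 15/41, 15/41, 15/41, 24/41, 25/41, 34/41, 36/41, 1]
j=0: u_0=1/22 ∈ [1/41, 5/41) → index 1
j=1: u_1=3/22 ∈ [5/41, 11/41) → index 2
j=2: u_2=5/22 ∈ [5/41, 11/41) → index 2
j=3: u_3=7/22 ∈ [11/41, 15/41) → index 3
j=4: u_4=9/22 ∈ [15/41, 24/41) → index 6
j=5: u_5=1/2 ∈ [15/41, 24/41) → index 6
j=6: u_6=13/22 ∈ [24/41, 25/41) → index 7
j=7: u_7=15/22 ∈ [25/41, 34/41) → index 8
j=8: u_8=17/22 ∈ [25/41, 34/41) → index 8
j=9: u_9=19/22 ∈ [34/41, 36/41) → index 9
j=10: u_10=21/22 ∈ [36/41, 1) → index 10

1 2 2 3 6 6 7 8 8 9 10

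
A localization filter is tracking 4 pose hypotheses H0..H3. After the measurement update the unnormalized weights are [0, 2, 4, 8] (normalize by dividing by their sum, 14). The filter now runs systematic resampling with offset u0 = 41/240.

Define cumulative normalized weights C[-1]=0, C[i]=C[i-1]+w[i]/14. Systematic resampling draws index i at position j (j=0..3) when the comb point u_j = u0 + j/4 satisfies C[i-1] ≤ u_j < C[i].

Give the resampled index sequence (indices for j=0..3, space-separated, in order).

2 2 3 3

C = [0, 1/7, 3/7, 1]
j=0: u_0=41/240 ∈ [1/7, 3/7) → index 2
j=1: u_1=101/240 ∈ [1/7, 3/7) → index 2
j=2: u_2=161/240 ∈ [3/7, 1) → index 3
j=3: u_3=221/240 ∈ [3/7, 1) → index 3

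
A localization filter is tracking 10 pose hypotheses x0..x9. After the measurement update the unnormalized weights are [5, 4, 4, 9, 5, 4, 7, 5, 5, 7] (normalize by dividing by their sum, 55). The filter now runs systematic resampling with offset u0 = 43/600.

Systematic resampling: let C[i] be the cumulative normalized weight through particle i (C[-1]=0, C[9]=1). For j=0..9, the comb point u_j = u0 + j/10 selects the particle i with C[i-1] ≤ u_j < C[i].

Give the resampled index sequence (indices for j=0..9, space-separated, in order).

0 2 3 3 4 6 6 7 8 9

C = [1/11, 9/55, 13/55, 2/5, 27/55, 31/55, 38/55, 43/55, 48/55, 1]
j=0: u_0=43/600 ∈ [0, 1/11) → index 0
j=1: u_1=103/600 ∈ [9/55, 13/55) → index 2
j=2: u_2=163/600 ∈ [13/55, 2/5) → index 3
j=3: u_3=223/600 ∈ [13/55, 2/5) → index 3
j=4: u_4=283/600 ∈ [2/5, 27/55) → index 4
j=5: u_5=343/600 ∈ [31/55, 38/55) → index 6
j=6: u_6=403/600 ∈ [31/55, 38/55) → index 6
j=7: u_7=463/600 ∈ [38/55, 43/55) → index 7
j=8: u_8=523/600 ∈ [43/55, 48/55) → index 8
j=9: u_9=583/600 ∈ [48/55, 1) → index 9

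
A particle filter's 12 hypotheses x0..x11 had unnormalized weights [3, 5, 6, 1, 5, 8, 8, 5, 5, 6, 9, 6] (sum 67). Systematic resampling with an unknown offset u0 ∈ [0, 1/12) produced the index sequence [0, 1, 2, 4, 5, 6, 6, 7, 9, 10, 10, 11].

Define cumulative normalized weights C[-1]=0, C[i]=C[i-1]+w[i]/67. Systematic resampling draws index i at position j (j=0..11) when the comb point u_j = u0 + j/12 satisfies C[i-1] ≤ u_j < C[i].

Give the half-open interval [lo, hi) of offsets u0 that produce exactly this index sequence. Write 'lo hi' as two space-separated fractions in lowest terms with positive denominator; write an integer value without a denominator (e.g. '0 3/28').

7/268 23/804

C = [3/67, 8/67, 14/67, 15/67, 20/67, 28/67, 36/67, 41/67, 46/67, 52/67, 61/67, 1]
j=0 picked index 0: u0 ∈ [0, 3/67)
j=1 picked index 1: u0 ∈ [-31/804, 29/804)
j=2 picked index 2: u0 ∈ [-19/402, 17/402)
j=3 picked index 4: u0 ∈ [-7/268, 13/268)
j=4 picked index 5: u0 ∈ [-7/201, 17/201)
j=5 picked index 6: u0 ∈ [1/804, 97/804)
j=6 picked index 6: u0 ∈ [-11/134, 5/134)
j=7 picked index 7: u0 ∈ [-37/804, 23/804)
j=8 picked index 9: u0 ∈ [4/201, 22/201)
j=9 picked index 10: u0 ∈ [7/268, 43/268)
j=10 picked index 10: u0 ∈ [-23/402, 31/402)
j=11 picked index 11: u0 ∈ [-5/804, 1/12)
intersection: [7/268, 23/804)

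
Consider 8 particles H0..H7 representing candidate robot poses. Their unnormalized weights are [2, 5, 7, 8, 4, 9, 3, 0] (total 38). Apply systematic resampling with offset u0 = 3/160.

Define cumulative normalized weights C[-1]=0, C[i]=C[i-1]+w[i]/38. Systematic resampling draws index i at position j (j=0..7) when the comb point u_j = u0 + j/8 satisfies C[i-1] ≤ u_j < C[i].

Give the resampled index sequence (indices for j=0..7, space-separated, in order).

0 1 2 3 3 4 5 5

C = [1/19, 7/38, 7/19, 11/19, 13/19, 35/38, 1, 1]
j=0: u_0=3/160 ∈ [0, 1/19) → index 0
j=1: u_1=23/160 ∈ [1/19, 7/38) → index 1
j=2: u_2=43/160 ∈ [7/38, 7/19) → index 2
j=3: u_3=63/160 ∈ [7/19, 11/19) → index 3
j=4: u_4=83/160 ∈ [7/19, 11/19) → index 3
j=5: u_5=103/160 ∈ [11/19, 13/19) → index 4
j=6: u_6=123/160 ∈ [13/19, 35/38) → index 5
j=7: u_7=143/160 ∈ [13/19, 35/38) → index 5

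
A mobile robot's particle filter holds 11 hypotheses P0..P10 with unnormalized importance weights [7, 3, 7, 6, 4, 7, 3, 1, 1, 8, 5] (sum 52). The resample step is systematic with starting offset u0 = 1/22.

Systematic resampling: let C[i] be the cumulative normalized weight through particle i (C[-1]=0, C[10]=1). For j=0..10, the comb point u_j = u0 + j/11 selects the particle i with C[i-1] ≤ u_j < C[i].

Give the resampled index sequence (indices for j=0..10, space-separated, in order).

C = [7/52, 5/26, 17/52, 23/52, 27/52, 17/26, 37/52, 19/26, 3/4, 47/52, 1]
j=0: u_0=1/22 ∈ [0, 7/52) → index 0
j=1: u_1=3/22 ∈ [7/52, 5/26) → index 1
j=2: u_2=5/22 ∈ [5/26, 17/52) → index 2
j=3: u_3=7/22 ∈ [5/26, 17/52) → index 2
j=4: u_4=9/22 ∈ [17/52, 23/52) → index 3
j=5: u_5=1/2 ∈ [23/52, 27/52) → index 4
j=6: u_6=13/22 ∈ [27/52, 17/26) → index 5
j=7: u_7=15/22 ∈ [17/26, 37/52) → index 6
j=8: u_8=17/22 ∈ [3/4, 47/52) → index 9
j=9: u_9=19/22 ∈ [3/4, 47/52) → index 9
j=10: u_10=21/22 ∈ [47/52, 1) → index 10

0 1 2 2 3 4 5 6 9 9 10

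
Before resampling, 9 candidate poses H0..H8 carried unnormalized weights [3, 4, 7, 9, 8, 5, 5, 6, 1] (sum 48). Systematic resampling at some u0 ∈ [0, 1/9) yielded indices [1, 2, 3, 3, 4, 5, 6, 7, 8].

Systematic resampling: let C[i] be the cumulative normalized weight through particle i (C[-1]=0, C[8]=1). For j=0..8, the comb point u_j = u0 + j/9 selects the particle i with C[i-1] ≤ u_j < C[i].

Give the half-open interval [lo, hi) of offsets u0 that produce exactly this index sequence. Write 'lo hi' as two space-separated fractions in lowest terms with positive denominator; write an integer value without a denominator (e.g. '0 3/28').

13/144 1/9

C = [1/16, 7/48, 7/24, 23/48, 31/48, 3/4, 41/48, 47/48, 1]
j=0 picked index 1: u0 ∈ [1/16, 7/48)
j=1 picked index 2: u0 ∈ [5/144, 13/72)
j=2 picked index 3: u0 ∈ [5/72, 37/144)
j=3 picked index 3: u0 ∈ [-1/24, 7/48)
j=4 picked index 4: u0 ∈ [5/144, 29/144)
j=5 picked index 5: u0 ∈ [13/144, 7/36)
j=6 picked index 6: u0 ∈ [1/12, 3/16)
j=7 picked index 7: u0 ∈ [11/144, 29/144)
j=8 picked index 8: u0 ∈ [13/144, 1/9)
intersection: [13/144, 1/9)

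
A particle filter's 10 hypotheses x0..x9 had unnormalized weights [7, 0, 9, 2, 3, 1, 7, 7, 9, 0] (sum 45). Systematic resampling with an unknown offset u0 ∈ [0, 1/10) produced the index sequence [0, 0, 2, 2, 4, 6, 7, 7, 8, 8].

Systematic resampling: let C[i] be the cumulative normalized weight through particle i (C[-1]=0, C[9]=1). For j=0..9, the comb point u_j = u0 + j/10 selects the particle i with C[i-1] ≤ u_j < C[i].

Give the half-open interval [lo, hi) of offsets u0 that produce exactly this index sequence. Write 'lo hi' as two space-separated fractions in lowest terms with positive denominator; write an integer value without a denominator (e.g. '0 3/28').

C = [7/45, 7/45, 16/45, 2/5, 7/15, 22/45, 29/45, 4/5, 1, 1]
j=0 picked index 0: u0 ∈ [0, 7/45)
j=1 picked index 0: u0 ∈ [-1/10, 1/18)
j=2 picked index 2: u0 ∈ [-2/45, 7/45)
j=3 picked index 2: u0 ∈ [-13/90, 1/18)
j=4 picked index 4: u0 ∈ [0, 1/15)
j=5 picked index 6: u0 ∈ [-1/90, 13/90)
j=6 picked index 7: u0 ∈ [2/45, 1/5)
j=7 picked index 7: u0 ∈ [-1/18, 1/10)
j=8 picked index 8: u0 ∈ [0, 1/5)
j=9 picked index 8: u0 ∈ [-1/10, 1/10)
intersection: [2/45, 1/18)

2/45 1/18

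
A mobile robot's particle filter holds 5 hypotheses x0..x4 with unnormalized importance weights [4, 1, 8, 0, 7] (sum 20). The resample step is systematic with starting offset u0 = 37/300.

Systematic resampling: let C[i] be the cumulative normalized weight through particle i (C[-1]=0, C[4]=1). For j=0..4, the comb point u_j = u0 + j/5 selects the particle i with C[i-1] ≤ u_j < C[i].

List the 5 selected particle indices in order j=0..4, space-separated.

0 2 2 4 4

C = [1/5, 1/4, 13/20, 13/20, 1]
j=0: u_0=37/300 ∈ [0, 1/5) → index 0
j=1: u_1=97/300 ∈ [1/4, 13/20) → index 2
j=2: u_2=157/300 ∈ [1/4, 13/20) → index 2
j=3: u_3=217/300 ∈ [13/20, 1) → index 4
j=4: u_4=277/300 ∈ [13/20, 1) → index 4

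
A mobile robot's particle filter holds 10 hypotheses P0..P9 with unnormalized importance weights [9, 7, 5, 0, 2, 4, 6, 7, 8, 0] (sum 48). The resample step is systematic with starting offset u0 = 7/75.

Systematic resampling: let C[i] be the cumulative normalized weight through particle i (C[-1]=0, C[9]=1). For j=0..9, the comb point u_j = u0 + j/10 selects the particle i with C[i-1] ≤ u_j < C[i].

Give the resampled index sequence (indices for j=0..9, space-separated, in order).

C = [3/16, 1/3, 7/16, 7/16, 23/48, 9/16, 11/16, 5/6, 1, 1]
j=0: u_0=7/75 ∈ [0, 3/16) → index 0
j=1: u_1=29/150 ∈ [3/16, 1/3) → index 1
j=2: u_2=22/75 ∈ [3/16, 1/3) → index 1
j=3: u_3=59/150 ∈ [1/3, 7/16) → index 2
j=4: u_4=37/75 ∈ [23/48, 9/16) → index 5
j=5: u_5=89/150 ∈ [9/16, 11/16) → index 6
j=6: u_6=52/75 ∈ [11/16, 5/6) → index 7
j=7: u_7=119/150 ∈ [11/16, 5/6) → index 7
j=8: u_8=67/75 ∈ [5/6, 1) → index 8
j=9: u_9=149/150 ∈ [5/6, 1) → index 8

0 1 1 2 5 6 7 7 8 8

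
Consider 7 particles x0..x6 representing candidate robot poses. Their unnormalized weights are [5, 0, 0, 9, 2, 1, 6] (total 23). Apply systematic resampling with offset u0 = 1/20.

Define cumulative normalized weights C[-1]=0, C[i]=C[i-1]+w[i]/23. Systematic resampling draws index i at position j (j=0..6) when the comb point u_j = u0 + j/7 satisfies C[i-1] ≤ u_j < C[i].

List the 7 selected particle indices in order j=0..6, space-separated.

0 0 3 3 4 6 6

C = [5/23, 5/23, 5/23, 14/23, 16/23, 17/23, 1]
j=0: u_0=1/20 ∈ [0, 5/23) → index 0
j=1: u_1=27/140 ∈ [0, 5/23) → index 0
j=2: u_2=47/140 ∈ [5/23, 14/23) → index 3
j=3: u_3=67/140 ∈ [5/23, 14/23) → index 3
j=4: u_4=87/140 ∈ [14/23, 16/23) → index 4
j=5: u_5=107/140 ∈ [17/23, 1) → index 6
j=6: u_6=127/140 ∈ [17/23, 1) → index 6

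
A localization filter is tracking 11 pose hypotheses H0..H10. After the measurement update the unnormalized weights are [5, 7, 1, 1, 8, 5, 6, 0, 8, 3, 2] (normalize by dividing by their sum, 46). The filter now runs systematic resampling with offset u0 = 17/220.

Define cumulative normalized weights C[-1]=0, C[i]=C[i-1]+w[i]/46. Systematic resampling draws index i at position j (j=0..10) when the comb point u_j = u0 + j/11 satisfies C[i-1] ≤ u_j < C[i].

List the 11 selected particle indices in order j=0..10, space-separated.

C = [5/46, 6/23, 13/46, 7/23, 11/23, 27/46, 33/46, 33/46, 41/46, 22/23, 1]
j=0: u_0=17/220 ∈ [0, 5/46) → index 0
j=1: u_1=37/220 ∈ [5/46, 6/23) → index 1
j=2: u_2=57/220 ∈ [5/46, 6/23) → index 1
j=3: u_3=7/20 ∈ [7/23, 11/23) → index 4
j=4: u_4=97/220 ∈ [7/23, 11/23) → index 4
j=5: u_5=117/220 ∈ [11/23, 27/46) → index 5
j=6: u_6=137/220 ∈ [27/46, 33/46) → index 6
j=7: u_7=157/220 ∈ [27/46, 33/46) → index 6
j=8: u_8=177/220 ∈ [33/46, 41/46) → index 8
j=9: u_9=197/220 ∈ [41/46, 22/23) → index 9
j=10: u_10=217/220 ∈ [22/23, 1) → index 10

0 1 1 4 4 5 6 6 8 9 10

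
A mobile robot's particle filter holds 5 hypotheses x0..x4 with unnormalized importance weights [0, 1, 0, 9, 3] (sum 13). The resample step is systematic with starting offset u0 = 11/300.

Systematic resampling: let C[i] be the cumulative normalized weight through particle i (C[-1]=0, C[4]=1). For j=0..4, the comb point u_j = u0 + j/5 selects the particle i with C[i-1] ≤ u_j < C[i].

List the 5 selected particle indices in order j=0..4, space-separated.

C = [0, 1/13, 1/13, 10/13, 1]
j=0: u_0=11/300 ∈ [0, 1/13) → index 1
j=1: u_1=71/300 ∈ [1/13, 10/13) → index 3
j=2: u_2=131/300 ∈ [1/13, 10/13) → index 3
j=3: u_3=191/300 ∈ [1/13, 10/13) → index 3
j=4: u_4=251/300 ∈ [10/13, 1) → index 4

1 3 3 3 4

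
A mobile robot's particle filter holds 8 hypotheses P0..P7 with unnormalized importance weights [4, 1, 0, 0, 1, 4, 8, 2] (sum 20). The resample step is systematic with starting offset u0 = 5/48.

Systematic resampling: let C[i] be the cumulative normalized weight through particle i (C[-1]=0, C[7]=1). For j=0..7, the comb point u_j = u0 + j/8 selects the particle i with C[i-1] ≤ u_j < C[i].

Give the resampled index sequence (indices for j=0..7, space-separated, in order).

C = [1/5, 1/4, 1/4, 1/4, 3/10, 1/2, 9/10, 1]
j=0: u_0=5/48 ∈ [0, 1/5) → index 0
j=1: u_1=11/48 ∈ [1/5, 1/4) → index 1
j=2: u_2=17/48 ∈ [3/10, 1/2) → index 5
j=3: u_3=23/48 ∈ [3/10, 1/2) → index 5
j=4: u_4=29/48 ∈ [1/2, 9/10) → index 6
j=5: u_5=35/48 ∈ [1/2, 9/10) → index 6
j=6: u_6=41/48 ∈ [1/2, 9/10) → index 6
j=7: u_7=47/48 ∈ [9/10, 1) → index 7

0 1 5 5 6 6 6 7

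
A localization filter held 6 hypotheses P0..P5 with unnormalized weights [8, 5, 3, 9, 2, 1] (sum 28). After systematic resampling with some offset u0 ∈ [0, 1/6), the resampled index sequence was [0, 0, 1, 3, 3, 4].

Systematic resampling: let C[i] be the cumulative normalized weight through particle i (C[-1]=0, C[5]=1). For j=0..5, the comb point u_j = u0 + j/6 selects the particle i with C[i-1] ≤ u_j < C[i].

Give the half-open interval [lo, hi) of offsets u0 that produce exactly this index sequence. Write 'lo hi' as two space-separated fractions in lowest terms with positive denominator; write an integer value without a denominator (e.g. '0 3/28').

1/14 5/42

C = [2/7, 13/28, 4/7, 25/28, 27/28, 1]
j=0 picked index 0: u0 ∈ [0, 2/7)
j=1 picked index 0: u0 ∈ [-1/6, 5/42)
j=2 picked index 1: u0 ∈ [-1/21, 11/84)
j=3 picked index 3: u0 ∈ [1/14, 11/28)
j=4 picked index 3: u0 ∈ [-2/21, 19/84)
j=5 picked index 4: u0 ∈ [5/84, 11/84)
intersection: [1/14, 5/42)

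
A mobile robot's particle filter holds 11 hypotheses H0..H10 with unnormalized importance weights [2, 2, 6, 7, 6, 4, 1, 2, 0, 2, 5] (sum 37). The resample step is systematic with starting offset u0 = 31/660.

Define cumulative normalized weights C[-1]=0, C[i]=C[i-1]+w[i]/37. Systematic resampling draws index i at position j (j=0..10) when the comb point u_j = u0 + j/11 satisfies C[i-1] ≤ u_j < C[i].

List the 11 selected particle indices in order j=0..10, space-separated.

C = [2/37, 4/37, 10/37, 17/37, 23/37, 27/37, 28/37, 30/37, 30/37, 32/37, 1]
j=0: u_0=31/660 ∈ [0, 2/37) → index 0
j=1: u_1=91/660 ∈ [4/37, 10/37) → index 2
j=2: u_2=151/660 ∈ [4/37, 10/37) → index 2
j=3: u_3=211/660 ∈ [10/37, 17/37) → index 3
j=4: u_4=271/660 ∈ [10/37, 17/37) → index 3
j=5: u_5=331/660 ∈ [17/37, 23/37) → index 4
j=6: u_6=391/660 ∈ [17/37, 23/37) → index 4
j=7: u_7=41/60 ∈ [23/37, 27/37) → index 5
j=8: u_8=511/660 ∈ [28/37, 30/37) → index 7
j=9: u_9=571/660 ∈ [32/37, 1) → index 10
j=10: u_10=631/660 ∈ [32/37, 1) → index 10

0 2 2 3 3 4 4 5 7 10 10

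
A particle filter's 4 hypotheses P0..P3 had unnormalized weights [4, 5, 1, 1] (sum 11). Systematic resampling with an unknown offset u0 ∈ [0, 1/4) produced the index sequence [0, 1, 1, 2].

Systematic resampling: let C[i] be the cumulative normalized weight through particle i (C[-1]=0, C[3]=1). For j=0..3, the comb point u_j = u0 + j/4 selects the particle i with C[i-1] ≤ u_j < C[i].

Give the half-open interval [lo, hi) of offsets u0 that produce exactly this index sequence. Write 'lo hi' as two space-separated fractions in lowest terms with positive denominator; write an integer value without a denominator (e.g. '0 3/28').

C = [4/11, 9/11, 10/11, 1]
j=0 picked index 0: u0 ∈ [0, 4/11)
j=1 picked index 1: u0 ∈ [5/44, 25/44)
j=2 picked index 1: u0 ∈ [-3/22, 7/22)
j=3 picked index 2: u0 ∈ [3/44, 7/44)
intersection: [5/44, 7/44)

5/44 7/44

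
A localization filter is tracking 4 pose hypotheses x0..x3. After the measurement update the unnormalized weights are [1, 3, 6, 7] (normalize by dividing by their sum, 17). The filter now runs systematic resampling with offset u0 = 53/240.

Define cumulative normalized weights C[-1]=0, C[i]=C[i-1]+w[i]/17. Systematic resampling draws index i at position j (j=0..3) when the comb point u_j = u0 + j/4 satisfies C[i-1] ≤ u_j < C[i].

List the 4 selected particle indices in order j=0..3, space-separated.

1 2 3 3

C = [1/17, 4/17, 10/17, 1]
j=0: u_0=53/240 ∈ [1/17, 4/17) → index 1
j=1: u_1=113/240 ∈ [4/17, 10/17) → index 2
j=2: u_2=173/240 ∈ [10/17, 1) → index 3
j=3: u_3=233/240 ∈ [10/17, 1) → index 3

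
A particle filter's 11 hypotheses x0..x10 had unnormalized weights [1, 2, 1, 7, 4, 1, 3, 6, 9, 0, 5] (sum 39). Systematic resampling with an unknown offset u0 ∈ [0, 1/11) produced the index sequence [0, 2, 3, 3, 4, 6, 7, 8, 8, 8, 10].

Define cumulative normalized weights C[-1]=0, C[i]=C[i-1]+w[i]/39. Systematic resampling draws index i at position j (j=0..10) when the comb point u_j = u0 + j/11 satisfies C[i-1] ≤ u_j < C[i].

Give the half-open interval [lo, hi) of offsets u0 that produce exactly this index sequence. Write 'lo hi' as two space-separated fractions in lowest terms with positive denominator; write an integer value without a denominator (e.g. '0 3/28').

2/429 4/429

C = [1/39, 1/13, 4/39, 11/39, 5/13, 16/39, 19/39, 25/39, 34/39, 34/39, 1]
j=0 picked index 0: u0 ∈ [0, 1/39)
j=1 picked index 2: u0 ∈ [-2/143, 5/429)
j=2 picked index 3: u0 ∈ [-34/429, 43/429)
j=3 picked index 3: u0 ∈ [-73/429, 4/429)
j=4 picked index 4: u0 ∈ [-35/429, 3/143)
j=5 picked index 6: u0 ∈ [-19/429, 14/429)
j=6 picked index 7: u0 ∈ [-25/429, 41/429)
j=7 picked index 8: u0 ∈ [2/429, 101/429)
j=8 picked index 8: u0 ∈ [-37/429, 62/429)
j=9 picked index 8: u0 ∈ [-76/429, 23/429)
j=10 picked index 10: u0 ∈ [-16/429, 1/11)
intersection: [2/429, 4/429)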